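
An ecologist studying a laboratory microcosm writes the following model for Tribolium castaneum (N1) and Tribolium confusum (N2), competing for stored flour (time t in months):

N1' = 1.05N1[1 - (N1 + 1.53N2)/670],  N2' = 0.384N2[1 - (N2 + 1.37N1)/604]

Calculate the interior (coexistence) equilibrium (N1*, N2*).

N1* ≈ 232, N2* ≈ 286

Setting both brackets to zero gives the nullclines N1 + 1.53N2 = 670 and 1.37N1 + N2 = 604.
Substituting N2 = 604 - 1.37N1 into the first: N1(1 - 1.53·1.37) = 670 - 1.53·604.
So N1* = -254/-1.1 = 232, and then N2* = 604 - 1.37·232 = 286.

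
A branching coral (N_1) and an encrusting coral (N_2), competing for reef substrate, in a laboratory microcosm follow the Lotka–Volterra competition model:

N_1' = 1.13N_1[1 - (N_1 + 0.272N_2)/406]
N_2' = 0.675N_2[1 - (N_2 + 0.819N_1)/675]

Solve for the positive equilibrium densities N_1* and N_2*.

N_1* ≈ 286, N_2* ≈ 441

Setting both brackets to zero gives the nullclines N_1 + 0.272N_2 = 406 and 0.819N_1 + N_2 = 675.
Substituting N_2 = 675 - 0.819N_1 into the first: N_1(1 - 0.272·0.819) = 406 - 0.272·675.
So N_1* = 222/0.777 = 286, and then N_2* = 675 - 0.819·286 = 441.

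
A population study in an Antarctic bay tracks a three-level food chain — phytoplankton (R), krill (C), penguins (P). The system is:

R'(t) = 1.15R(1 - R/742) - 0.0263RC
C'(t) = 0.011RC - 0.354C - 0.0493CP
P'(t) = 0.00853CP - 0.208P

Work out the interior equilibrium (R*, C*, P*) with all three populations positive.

From dP/dt = 0: 0.00853C* = 0.208, so C* = 24.4.
From dR/dt = 0: 1.15(1 - R*/742) = 0.0263·24.4, giving R* = 742·(1 - 0.558) = 328.
From dC/dt = 0: 0.011·328 - 0.354 = 0.0493P*, so P* = 3.26/0.0493 = 66.1.

R* ≈ 328, C* ≈ 24.4, P* ≈ 66.1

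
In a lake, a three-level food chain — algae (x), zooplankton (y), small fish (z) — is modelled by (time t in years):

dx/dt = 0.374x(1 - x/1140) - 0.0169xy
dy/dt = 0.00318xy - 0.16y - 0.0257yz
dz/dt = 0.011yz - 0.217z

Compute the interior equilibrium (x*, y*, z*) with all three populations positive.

x* ≈ 124, y* ≈ 19.7, z* ≈ 9.09

From dz/dt = 0: 0.011y* = 0.217, so y* = 19.7.
From dx/dt = 0: 0.374(1 - x*/1140) = 0.0169·19.7, giving x* = 1140·(1 - 0.891) = 124.
From dy/dt = 0: 0.00318·124 - 0.16 = 0.0257z*, so z* = 0.234/0.0257 = 9.09.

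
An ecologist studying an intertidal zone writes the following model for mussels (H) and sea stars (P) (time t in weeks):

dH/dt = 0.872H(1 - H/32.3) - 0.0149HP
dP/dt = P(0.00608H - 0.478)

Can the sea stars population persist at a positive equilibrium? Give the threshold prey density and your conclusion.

Threshold H = 78.6; K < 78.6, so no, the predator goes extinct.

The predator equation gives dP/dt > 0 only when H > 0.478/0.00608 = 78.6.
Without the predator, H → K = 32.3. Since 32.3 < 78.6, the predator cannot invade.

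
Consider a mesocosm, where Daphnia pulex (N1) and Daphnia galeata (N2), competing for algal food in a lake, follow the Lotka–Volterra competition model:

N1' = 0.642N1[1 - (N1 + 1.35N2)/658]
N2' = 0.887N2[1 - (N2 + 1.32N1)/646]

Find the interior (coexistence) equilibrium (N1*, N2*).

N1* ≈ 274, N2* ≈ 285

Setting both brackets to zero gives the nullclines N1 + 1.35N2 = 658 and 1.32N1 + N2 = 646.
Substituting N2 = 646 - 1.32N1 into the first: N1(1 - 1.35·1.32) = 658 - 1.35·646.
So N1* = -214/-0.782 = 274, and then N2* = 646 - 1.32·274 = 285.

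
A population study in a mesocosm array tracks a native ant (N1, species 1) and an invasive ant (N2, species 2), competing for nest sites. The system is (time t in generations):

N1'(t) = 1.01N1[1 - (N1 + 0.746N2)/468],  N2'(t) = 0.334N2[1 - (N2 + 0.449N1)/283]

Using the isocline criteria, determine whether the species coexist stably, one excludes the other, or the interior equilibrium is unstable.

Compare the nullcline intercepts: K1/α12 = 468/0.746 = 627 > K2 = 283; K2/α21 = 283/0.449 = 630 > K1 = 468.
Since both inequalities hold, each species can invade when rare, so the interior equilibrium is stable.

stable coexistence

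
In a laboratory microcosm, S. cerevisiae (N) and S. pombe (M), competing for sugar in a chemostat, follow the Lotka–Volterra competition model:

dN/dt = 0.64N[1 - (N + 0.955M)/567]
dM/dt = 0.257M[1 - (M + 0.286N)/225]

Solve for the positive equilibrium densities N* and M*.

N* ≈ 484, M* ≈ 86.5

Setting both brackets to zero gives the nullclines N + 0.955M = 567 and 0.286N + M = 225.
Substituting M = 225 - 0.286N into the first: N(1 - 0.955·0.286) = 567 - 0.955·225.
So N* = 352/0.727 = 484, and then M* = 225 - 0.286·484 = 86.5.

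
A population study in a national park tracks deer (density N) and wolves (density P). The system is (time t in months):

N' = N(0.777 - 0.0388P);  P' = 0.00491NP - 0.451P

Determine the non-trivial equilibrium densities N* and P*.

N* ≈ 91.9, P* ≈ 20

Set dP/dt = 0 with P > 0: 0.00491N - 0.451 = 0, so N* = 0.451/0.00491 = 91.9.
Set dN/dt = 0 with N > 0: 0.777 - 0.0388P = 0, so P* = 0.777/0.0388 = 20.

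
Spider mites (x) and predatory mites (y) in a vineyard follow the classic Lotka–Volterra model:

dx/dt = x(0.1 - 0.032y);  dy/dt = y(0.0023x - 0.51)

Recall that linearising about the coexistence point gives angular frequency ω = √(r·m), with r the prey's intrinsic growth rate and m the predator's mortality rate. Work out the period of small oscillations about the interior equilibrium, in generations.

T ≈ 27.8 generations

Here r = 0.1 and m = 0.51, so r·m = 0.051.
ω = √0.051 = 0.226 per generation, hence T = 2π/ω ≈ 27.8 generations.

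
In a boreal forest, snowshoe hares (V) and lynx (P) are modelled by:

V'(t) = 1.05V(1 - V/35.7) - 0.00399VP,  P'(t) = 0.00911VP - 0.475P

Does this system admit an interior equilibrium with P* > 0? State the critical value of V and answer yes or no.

The predator equation gives dP/dt > 0 only when V > 0.475/0.00911 = 52.1.
Without the predator, V → K = 35.7. Since 35.7 < 52.1, the predator cannot invade.

Threshold V = 52.1; K < 52.1, so no, the predator goes extinct.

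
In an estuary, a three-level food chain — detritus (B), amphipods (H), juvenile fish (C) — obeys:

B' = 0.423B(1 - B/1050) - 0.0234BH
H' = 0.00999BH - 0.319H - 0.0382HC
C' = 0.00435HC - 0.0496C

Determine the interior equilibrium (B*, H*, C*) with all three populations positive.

From dC/dt = 0: 0.00435H* = 0.0496, so H* = 11.4.
From dB/dt = 0: 0.423(1 - B*/1050) = 0.0234·11.4, giving B* = 1050·(1 - 0.631) = 388.
From dH/dt = 0: 0.00999·388 - 0.319 = 0.0382C*, so C* = 3.55/0.0382 = 93.

B* ≈ 388, H* ≈ 11.4, C* ≈ 93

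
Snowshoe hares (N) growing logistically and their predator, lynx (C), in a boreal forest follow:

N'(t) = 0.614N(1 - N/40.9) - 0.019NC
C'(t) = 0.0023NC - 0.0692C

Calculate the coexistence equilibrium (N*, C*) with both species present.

N* ≈ 30.1, C* ≈ 8.54

From dC/dt = 0 with C > 0: 0.0023N* = 0.0692, so N* = 30.1.
Substitute into dN/dt = 0: 0.614(1 - 30.1/40.9) = 0.019C*.
The bracket is 0.264, giving C* = 0.162/0.019 = 8.54.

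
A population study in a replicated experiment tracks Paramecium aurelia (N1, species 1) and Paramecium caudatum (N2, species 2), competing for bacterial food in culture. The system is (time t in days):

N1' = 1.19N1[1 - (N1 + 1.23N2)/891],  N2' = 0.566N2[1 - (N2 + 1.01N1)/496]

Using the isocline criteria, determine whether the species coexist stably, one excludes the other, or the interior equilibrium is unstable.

Compare the nullcline intercepts: K1/α12 = 891/1.23 = 724 > K2 = 496; K2/α21 = 496/1.01 = 491 < K1 = 891.
Since the inequalities point opposite ways, species 1 can invade but species 2 cannot.

species 1 excludes species 2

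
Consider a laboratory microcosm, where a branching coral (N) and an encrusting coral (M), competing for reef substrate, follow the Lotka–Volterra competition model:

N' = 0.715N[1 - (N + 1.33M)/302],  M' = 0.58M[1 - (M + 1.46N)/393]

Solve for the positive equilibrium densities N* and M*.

N* ≈ 234, M* ≈ 50.9

Setting both brackets to zero gives the nullclines N + 1.33M = 302 and 1.46N + M = 393.
Substituting M = 393 - 1.46N into the first: N(1 - 1.33·1.46) = 302 - 1.33·393.
So N* = -221/-0.942 = 234, and then M* = 393 - 1.46·234 = 50.9.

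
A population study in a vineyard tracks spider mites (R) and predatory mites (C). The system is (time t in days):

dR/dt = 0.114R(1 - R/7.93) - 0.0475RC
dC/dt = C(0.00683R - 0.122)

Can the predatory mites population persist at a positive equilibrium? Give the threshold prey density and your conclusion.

The predator equation gives dC/dt > 0 only when R > 0.122/0.00683 = 17.9.
Without the predator, R → K = 7.93. Since 7.93 < 17.9, the predator cannot invade.

Threshold R = 17.9; K < 17.9, so no, the predator goes extinct.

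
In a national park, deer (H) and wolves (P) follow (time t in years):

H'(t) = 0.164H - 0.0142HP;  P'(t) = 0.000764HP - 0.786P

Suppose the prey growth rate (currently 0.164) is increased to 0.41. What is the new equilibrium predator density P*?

P* ≈ 28.9

At the interior fixed point, setting dH/dt = 0 with H > 0 fixes P* = (prey growth rate)/(HP coefficient) — independent of the other coefficients.
With the change, P* = 0.41/0.0142 = 28.9; it rises from 11.5.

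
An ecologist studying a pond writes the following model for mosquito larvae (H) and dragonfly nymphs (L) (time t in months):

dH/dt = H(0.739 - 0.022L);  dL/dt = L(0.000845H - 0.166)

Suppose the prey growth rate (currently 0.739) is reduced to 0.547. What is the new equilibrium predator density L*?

At the interior fixed point, setting dH/dt = 0 with H > 0 fixes L* = (prey growth rate)/(HL coefficient) — independent of the other coefficients.
With the change, L* = 0.547/0.022 = 24.9; it falls from 33.6.

L* ≈ 24.9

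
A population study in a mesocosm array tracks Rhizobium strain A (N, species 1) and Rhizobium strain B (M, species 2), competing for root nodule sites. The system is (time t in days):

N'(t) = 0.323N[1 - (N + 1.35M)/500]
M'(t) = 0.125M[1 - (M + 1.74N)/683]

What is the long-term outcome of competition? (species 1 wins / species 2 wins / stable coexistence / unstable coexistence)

unstable coexistence (outcome depends on initial conditions)

Compare the nullcline intercepts: K1/α12 = 500/1.35 = 370 < K2 = 683; K2/α21 = 683/1.74 = 393 < K1 = 500.
Since both are reversed, neither can invade when rare; the interior point is a saddle.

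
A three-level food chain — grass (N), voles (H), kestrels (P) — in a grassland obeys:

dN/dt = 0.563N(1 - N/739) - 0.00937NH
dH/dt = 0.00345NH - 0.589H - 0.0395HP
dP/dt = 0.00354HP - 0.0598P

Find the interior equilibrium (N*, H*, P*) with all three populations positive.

From dP/dt = 0: 0.00354H* = 0.0598, so H* = 16.9.
From dN/dt = 0: 0.563(1 - N*/739) = 0.00937·16.9, giving N* = 739·(1 - 0.281) = 531.
From dH/dt = 0: 0.00345·531 - 0.589 = 0.0395P*, so P* = 1.24/0.0395 = 31.5.

N* ≈ 531, H* ≈ 16.9, P* ≈ 31.5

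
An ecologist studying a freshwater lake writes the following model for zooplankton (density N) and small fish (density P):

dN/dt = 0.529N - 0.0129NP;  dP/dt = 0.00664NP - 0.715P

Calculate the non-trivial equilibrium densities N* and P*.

N* ≈ 108, P* ≈ 41

Set dP/dt = 0 with P > 0: 0.00664N - 0.715 = 0, so N* = 0.715/0.00664 = 108.
Set dN/dt = 0 with N > 0: 0.529 - 0.0129P = 0, so P* = 0.529/0.0129 = 41.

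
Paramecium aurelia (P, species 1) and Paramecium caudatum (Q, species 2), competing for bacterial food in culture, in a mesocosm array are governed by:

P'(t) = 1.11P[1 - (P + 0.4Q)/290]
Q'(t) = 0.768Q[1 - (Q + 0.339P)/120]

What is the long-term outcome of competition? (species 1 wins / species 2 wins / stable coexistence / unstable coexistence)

Compare the nullcline intercepts: K1/α12 = 290/0.4 = 725 > K2 = 120; K2/α21 = 120/0.339 = 354 > K1 = 290.
Since both inequalities hold, each species can invade when rare, so the interior equilibrium is stable.

stable coexistence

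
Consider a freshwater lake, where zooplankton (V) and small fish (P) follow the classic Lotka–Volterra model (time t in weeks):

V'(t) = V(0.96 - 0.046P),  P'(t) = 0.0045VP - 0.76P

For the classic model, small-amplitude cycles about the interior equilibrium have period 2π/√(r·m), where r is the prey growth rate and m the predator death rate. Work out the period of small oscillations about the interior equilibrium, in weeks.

T ≈ 7.36 weeks

Here r = 0.96 and m = 0.76, so r·m = 0.73.
ω = √0.73 = 0.854 per week, hence T = 2π/ω ≈ 7.36 weeks.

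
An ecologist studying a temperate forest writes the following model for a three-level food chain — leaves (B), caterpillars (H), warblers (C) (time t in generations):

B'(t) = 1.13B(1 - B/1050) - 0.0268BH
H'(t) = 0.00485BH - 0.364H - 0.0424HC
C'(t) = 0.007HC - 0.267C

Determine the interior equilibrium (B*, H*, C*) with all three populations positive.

B* ≈ 100, H* ≈ 38.1, C* ≈ 2.87

From dC/dt = 0: 0.007H* = 0.267, so H* = 38.1.
From dB/dt = 0: 1.13(1 - B*/1050) = 0.0268·38.1, giving B* = 1050·(1 - 0.905) = 100.
From dH/dt = 0: 0.00485·100 - 0.364 = 0.0424C*, so C* = 0.122/0.0424 = 2.87.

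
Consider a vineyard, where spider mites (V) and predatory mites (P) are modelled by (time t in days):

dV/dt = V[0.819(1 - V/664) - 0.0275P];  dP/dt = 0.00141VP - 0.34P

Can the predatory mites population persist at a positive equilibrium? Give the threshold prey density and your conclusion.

Threshold V = 241; K > 241, so yes, the predator persists.

The predator equation gives dP/dt > 0 only when V > 0.34/0.00141 = 241.
Without the predator, V → K = 664. Since 664 > 241, the predator can invade and persist.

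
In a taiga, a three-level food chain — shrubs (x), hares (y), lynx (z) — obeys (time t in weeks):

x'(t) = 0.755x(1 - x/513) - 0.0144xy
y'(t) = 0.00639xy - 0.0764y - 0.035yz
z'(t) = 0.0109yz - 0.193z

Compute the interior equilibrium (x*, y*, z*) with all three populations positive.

x* ≈ 340, y* ≈ 17.7, z* ≈ 59.8

From dz/dt = 0: 0.0109y* = 0.193, so y* = 17.7.
From dx/dt = 0: 0.755(1 - x*/513) = 0.0144·17.7, giving x* = 513·(1 - 0.338) = 340.
From dy/dt = 0: 0.00639·340 - 0.0764 = 0.035z*, so z* = 2.09/0.035 = 59.8.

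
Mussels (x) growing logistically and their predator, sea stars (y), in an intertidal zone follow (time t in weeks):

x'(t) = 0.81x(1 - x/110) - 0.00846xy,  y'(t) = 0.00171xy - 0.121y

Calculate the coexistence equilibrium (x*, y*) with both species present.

x* ≈ 70.8, y* ≈ 34.2

From dy/dt = 0 with y > 0: 0.00171x* = 0.121, so x* = 70.8.
Substitute into dx/dt = 0: 0.81(1 - 70.8/110) = 0.00846y*.
The bracket is 0.357, giving y* = 0.289/0.00846 = 34.2.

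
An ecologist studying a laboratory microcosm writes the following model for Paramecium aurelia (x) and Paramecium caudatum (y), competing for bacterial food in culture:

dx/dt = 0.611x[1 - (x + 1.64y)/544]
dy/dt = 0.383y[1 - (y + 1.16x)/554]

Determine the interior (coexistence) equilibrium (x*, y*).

x* ≈ 404, y* ≈ 85.4

Setting both brackets to zero gives the nullclines x + 1.64y = 544 and 1.16x + y = 554.
Substituting y = 554 - 1.16x into the first: x(1 - 1.64·1.16) = 544 - 1.64·554.
So x* = -365/-0.902 = 404, and then y* = 554 - 1.16·404 = 85.4.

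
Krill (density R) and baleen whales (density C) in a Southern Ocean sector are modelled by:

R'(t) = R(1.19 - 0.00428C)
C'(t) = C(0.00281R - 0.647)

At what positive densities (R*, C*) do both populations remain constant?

R* ≈ 230, C* ≈ 278

Set dC/dt = 0 with C > 0: 0.00281R - 0.647 = 0, so R* = 0.647/0.00281 = 230.
Set dR/dt = 0 with R > 0: 1.19 - 0.00428C = 0, so C* = 1.19/0.00428 = 278.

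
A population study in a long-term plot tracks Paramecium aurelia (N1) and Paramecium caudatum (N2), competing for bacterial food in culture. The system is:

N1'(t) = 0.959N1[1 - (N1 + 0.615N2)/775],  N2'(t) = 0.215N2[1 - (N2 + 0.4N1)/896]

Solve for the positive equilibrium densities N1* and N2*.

N1* ≈ 297, N2* ≈ 777

Setting both brackets to zero gives the nullclines N1 + 0.615N2 = 775 and 0.4N1 + N2 = 896.
Substituting N2 = 896 - 0.4N1 into the first: N1(1 - 0.615·0.4) = 775 - 0.615·896.
So N1* = 224/0.754 = 297, and then N2* = 896 - 0.4·297 = 777.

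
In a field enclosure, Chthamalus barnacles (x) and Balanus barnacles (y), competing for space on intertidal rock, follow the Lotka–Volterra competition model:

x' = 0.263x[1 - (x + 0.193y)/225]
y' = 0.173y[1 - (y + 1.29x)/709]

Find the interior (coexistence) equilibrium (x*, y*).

Setting both brackets to zero gives the nullclines x + 0.193y = 225 and 1.29x + y = 709.
Substituting y = 709 - 1.29x into the first: x(1 - 0.193·1.29) = 225 - 0.193·709.
So x* = 88.2/0.751 = 117, and then y* = 709 - 1.29·117 = 558.

x* ≈ 117, y* ≈ 558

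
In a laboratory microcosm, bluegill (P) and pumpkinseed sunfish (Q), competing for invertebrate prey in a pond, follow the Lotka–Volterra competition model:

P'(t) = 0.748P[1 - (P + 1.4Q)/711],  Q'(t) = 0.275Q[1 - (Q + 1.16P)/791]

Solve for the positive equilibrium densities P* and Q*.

Setting both brackets to zero gives the nullclines P + 1.4Q = 711 and 1.16P + Q = 791.
Substituting Q = 791 - 1.16P into the first: P(1 - 1.4·1.16) = 711 - 1.4·791.
So P* = -396/-0.624 = 635, and then Q* = 791 - 1.16·635 = 54.1.

P* ≈ 635, Q* ≈ 54.1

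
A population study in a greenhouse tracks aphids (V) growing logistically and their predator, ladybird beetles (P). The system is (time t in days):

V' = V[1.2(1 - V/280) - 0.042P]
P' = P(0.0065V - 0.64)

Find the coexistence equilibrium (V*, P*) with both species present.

From dP/dt = 0 with P > 0: 0.0065V* = 0.64, so V* = 98.5.
Substitute into dV/dt = 0: 1.2(1 - 98.5/280) = 0.042P*.
The bracket is 0.648, giving P* = 0.778/0.042 = 18.5.

V* ≈ 98.5, P* ≈ 18.5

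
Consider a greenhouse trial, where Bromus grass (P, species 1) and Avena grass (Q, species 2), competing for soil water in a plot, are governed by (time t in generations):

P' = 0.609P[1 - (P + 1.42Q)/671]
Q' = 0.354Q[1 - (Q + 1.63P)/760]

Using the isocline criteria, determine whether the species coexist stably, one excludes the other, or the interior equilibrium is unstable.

unstable coexistence (outcome depends on initial conditions)

Compare the nullcline intercepts: K1/α12 = 671/1.42 = 473 < K2 = 760; K2/α21 = 760/1.63 = 466 < K1 = 671.
Since both are reversed, neither can invade when rare; the interior point is a saddle.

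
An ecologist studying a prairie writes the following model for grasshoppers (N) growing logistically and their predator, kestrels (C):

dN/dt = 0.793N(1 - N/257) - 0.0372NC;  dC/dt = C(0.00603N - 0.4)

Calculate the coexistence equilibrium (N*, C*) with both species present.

From dC/dt = 0 with C > 0: 0.00603N* = 0.4, so N* = 66.3.
Substitute into dN/dt = 0: 0.793(1 - 66.3/257) = 0.0372C*.
The bracket is 0.742, giving C* = 0.588/0.0372 = 15.8.

N* ≈ 66.3, C* ≈ 15.8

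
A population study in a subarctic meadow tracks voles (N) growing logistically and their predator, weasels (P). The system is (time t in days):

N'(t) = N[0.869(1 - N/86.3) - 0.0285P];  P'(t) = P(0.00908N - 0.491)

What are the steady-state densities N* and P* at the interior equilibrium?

N* ≈ 54.1, P* ≈ 11.4

From dP/dt = 0 with P > 0: 0.00908N* = 0.491, so N* = 54.1.
Substitute into dN/dt = 0: 0.869(1 - 54.1/86.3) = 0.0285P*.
The bracket is 0.373, giving P* = 0.324/0.0285 = 11.4.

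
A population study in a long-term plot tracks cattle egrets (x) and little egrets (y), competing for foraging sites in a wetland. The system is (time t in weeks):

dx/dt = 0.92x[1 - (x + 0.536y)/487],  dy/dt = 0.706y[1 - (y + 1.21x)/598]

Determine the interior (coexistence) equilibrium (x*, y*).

x* ≈ 474, y* ≈ 24.8

Setting both brackets to zero gives the nullclines x + 0.536y = 487 and 1.21x + y = 598.
Substituting y = 598 - 1.21x into the first: x(1 - 0.536·1.21) = 487 - 0.536·598.
So x* = 166/0.351 = 474, and then y* = 598 - 1.21·474 = 24.8.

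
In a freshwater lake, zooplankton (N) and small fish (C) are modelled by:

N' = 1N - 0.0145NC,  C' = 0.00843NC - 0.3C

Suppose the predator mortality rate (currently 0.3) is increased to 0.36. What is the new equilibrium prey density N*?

At the interior fixed point, setting dC/dt = 0 with C > 0 fixes N* = (predator death rate)/(NC coefficient) — independent of the other coefficients.
With the change, N* = 0.36/0.00843 = 42.7; it rises from 35.6.

N* ≈ 42.7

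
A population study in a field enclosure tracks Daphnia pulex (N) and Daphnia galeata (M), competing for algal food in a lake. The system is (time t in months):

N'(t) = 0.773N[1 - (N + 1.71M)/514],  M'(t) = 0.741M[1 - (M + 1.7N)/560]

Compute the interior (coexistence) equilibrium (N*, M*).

Setting both brackets to zero gives the nullclines N + 1.71M = 514 and 1.7N + M = 560.
Substituting M = 560 - 1.7N into the first: N(1 - 1.71·1.7) = 514 - 1.71·560.
So N* = -444/-1.91 = 233, and then M* = 560 - 1.7·233 = 165.

N* ≈ 233, M* ≈ 165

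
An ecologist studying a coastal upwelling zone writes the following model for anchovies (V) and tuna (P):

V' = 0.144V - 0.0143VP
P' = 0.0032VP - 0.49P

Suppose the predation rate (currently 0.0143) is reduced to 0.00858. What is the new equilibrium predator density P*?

P* ≈ 16.8

At the interior fixed point, setting dV/dt = 0 with V > 0 fixes P* = (prey growth rate)/(VP coefficient) — independent of the other coefficients.
With the change, P* = 0.144/0.00858 = 16.8; it rises from 10.1.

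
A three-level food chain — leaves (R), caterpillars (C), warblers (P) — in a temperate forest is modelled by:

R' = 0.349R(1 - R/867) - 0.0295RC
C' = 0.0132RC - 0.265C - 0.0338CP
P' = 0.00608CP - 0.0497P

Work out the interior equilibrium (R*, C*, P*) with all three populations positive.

R* ≈ 268, C* ≈ 8.17, P* ≈ 96.8

From dP/dt = 0: 0.00608C* = 0.0497, so C* = 8.17.
From dR/dt = 0: 0.349(1 - R*/867) = 0.0295·8.17, giving R* = 867·(1 - 0.691) = 268.
From dC/dt = 0: 0.0132·268 - 0.265 = 0.0338P*, so P* = 3.27/0.0338 = 96.8.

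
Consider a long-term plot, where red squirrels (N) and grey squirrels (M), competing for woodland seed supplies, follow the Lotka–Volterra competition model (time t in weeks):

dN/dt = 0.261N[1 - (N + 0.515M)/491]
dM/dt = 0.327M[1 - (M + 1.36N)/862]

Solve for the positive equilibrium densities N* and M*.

N* ≈ 157, M* ≈ 648

Setting both brackets to zero gives the nullclines N + 0.515M = 491 and 1.36N + M = 862.
Substituting M = 862 - 1.36N into the first: N(1 - 0.515·1.36) = 491 - 0.515·862.
So N* = 47.1/0.3 = 157, and then M* = 862 - 1.36·157 = 648.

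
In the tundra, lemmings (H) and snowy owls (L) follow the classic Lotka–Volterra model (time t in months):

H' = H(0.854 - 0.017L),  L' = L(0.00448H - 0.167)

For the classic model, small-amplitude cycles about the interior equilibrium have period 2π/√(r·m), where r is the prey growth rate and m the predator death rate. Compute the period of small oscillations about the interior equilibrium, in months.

T ≈ 16.6 months

Here r = 0.854 and m = 0.167, so r·m = 0.143.
ω = √0.143 = 0.378 per month, hence T = 2π/ω ≈ 16.6 months.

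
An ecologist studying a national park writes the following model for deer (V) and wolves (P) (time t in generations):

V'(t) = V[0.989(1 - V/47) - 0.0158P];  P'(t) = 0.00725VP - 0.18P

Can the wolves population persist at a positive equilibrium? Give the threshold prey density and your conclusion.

The predator equation gives dP/dt > 0 only when V > 0.18/0.00725 = 24.8.
Without the predator, V → K = 47. Since 47 > 24.8, the predator can invade and persist.

Threshold V = 24.8; K > 24.8, so yes, the predator persists.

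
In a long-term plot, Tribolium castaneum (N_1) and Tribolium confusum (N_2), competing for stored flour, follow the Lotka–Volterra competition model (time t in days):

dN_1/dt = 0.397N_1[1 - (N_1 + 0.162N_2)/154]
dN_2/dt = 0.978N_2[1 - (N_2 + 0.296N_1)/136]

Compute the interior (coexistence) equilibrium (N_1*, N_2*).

N_1* ≈ 139, N_2* ≈ 95

Setting both brackets to zero gives the nullclines N_1 + 0.162N_2 = 154 and 0.296N_1 + N_2 = 136.
Substituting N_2 = 136 - 0.296N_1 into the first: N_1(1 - 0.162·0.296) = 154 - 0.162·136.
So N_1* = 132/0.952 = 139, and then N_2* = 136 - 0.296·139 = 95.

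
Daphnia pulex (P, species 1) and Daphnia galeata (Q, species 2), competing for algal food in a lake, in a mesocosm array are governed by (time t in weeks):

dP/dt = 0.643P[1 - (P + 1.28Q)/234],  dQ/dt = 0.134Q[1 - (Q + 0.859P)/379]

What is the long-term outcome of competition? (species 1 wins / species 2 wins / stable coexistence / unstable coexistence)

species 2 excludes species 1

Compare the nullcline intercepts: K1/α12 = 234/1.28 = 183 < K2 = 379; K2/α21 = 379/0.859 = 441 > K1 = 234.
Since the inequalities point opposite ways, species 2 can invade but species 1 cannot.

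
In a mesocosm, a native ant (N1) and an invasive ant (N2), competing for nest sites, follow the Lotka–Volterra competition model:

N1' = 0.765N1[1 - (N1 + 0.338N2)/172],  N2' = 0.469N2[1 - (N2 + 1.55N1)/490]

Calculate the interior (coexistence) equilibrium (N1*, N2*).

Setting both brackets to zero gives the nullclines N1 + 0.338N2 = 172 and 1.55N1 + N2 = 490.
Substituting N2 = 490 - 1.55N1 into the first: N1(1 - 0.338·1.55) = 172 - 0.338·490.
So N1* = 6.38/0.476 = 13.4, and then N2* = 490 - 1.55·13.4 = 469.

N1* ≈ 13.4, N2* ≈ 469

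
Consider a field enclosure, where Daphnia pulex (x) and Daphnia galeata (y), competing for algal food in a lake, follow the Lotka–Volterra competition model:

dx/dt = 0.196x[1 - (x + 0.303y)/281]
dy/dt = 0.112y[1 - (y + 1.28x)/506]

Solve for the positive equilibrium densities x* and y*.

x* ≈ 209, y* ≈ 239

Setting both brackets to zero gives the nullclines x + 0.303y = 281 and 1.28x + y = 506.
Substituting y = 506 - 1.28x into the first: x(1 - 0.303·1.28) = 281 - 0.303·506.
So x* = 128/0.612 = 209, and then y* = 506 - 1.28·209 = 239.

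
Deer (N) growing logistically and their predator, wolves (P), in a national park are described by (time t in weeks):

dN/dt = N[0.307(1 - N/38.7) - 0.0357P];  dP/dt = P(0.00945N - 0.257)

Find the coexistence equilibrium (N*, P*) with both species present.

From dP/dt = 0 with P > 0: 0.00945N* = 0.257, so N* = 27.2.
Substitute into dN/dt = 0: 0.307(1 - 27.2/38.7) = 0.0357P*.
The bracket is 0.297, giving P* = 0.0913/0.0357 = 2.56.

N* ≈ 27.2, P* ≈ 2.56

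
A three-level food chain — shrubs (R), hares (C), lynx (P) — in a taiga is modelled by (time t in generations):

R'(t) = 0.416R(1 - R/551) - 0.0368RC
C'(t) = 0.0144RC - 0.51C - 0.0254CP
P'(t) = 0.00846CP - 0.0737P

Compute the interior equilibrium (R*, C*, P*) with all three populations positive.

From dP/dt = 0: 0.00846C* = 0.0737, so C* = 8.71.
From dR/dt = 0: 0.416(1 - R*/551) = 0.0368·8.71, giving R* = 551·(1 - 0.771) = 126.
From dC/dt = 0: 0.0144·126 - 0.51 = 0.0254P*, so P* = 1.31/0.0254 = 51.6.

R* ≈ 126, C* ≈ 8.71, P* ≈ 51.6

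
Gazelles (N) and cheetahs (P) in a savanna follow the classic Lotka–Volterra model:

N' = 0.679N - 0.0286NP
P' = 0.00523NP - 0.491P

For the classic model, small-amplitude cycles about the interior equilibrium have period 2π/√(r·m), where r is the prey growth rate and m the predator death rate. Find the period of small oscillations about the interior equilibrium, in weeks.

T ≈ 10.9 weeks

Here r = 0.679 and m = 0.491, so r·m = 0.333.
ω = √0.333 = 0.577 per week, hence T = 2π/ω ≈ 10.9 weeks.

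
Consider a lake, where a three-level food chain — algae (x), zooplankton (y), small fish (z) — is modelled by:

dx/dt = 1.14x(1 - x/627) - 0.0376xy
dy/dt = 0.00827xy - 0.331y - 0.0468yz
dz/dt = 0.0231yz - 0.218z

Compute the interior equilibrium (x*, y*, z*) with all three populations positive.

x* ≈ 432, y* ≈ 9.44, z* ≈ 69.2

From dz/dt = 0: 0.0231y* = 0.218, so y* = 9.44.
From dx/dt = 0: 1.14(1 - x*/627) = 0.0376·9.44, giving x* = 627·(1 - 0.311) = 432.
From dy/dt = 0: 0.00827·432 - 0.331 = 0.0468z*, so z* = 3.24/0.0468 = 69.2.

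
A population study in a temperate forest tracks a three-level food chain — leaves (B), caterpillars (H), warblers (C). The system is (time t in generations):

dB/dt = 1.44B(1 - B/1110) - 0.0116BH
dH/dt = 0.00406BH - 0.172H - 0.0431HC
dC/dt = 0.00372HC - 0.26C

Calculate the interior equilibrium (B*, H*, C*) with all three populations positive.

B* ≈ 485, H* ≈ 69.9, C* ≈ 41.7

From dC/dt = 0: 0.00372H* = 0.26, so H* = 69.9.
From dB/dt = 0: 1.44(1 - B*/1110) = 0.0116·69.9, giving B* = 1110·(1 - 0.563) = 485.
From dH/dt = 0: 0.00406·485 - 0.172 = 0.0431C*, so C* = 1.8/0.0431 = 41.7.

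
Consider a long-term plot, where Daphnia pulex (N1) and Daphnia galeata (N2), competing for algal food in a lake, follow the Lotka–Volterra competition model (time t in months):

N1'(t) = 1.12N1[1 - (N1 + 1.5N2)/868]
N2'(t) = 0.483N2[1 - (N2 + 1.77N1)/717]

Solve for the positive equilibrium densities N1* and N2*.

N1* ≈ 125, N2* ≈ 495

Setting both brackets to zero gives the nullclines N1 + 1.5N2 = 868 and 1.77N1 + N2 = 717.
Substituting N2 = 717 - 1.77N1 into the first: N1(1 - 1.5·1.77) = 868 - 1.5·717.
So N1* = -208/-1.66 = 125, and then N2* = 717 - 1.77·125 = 495.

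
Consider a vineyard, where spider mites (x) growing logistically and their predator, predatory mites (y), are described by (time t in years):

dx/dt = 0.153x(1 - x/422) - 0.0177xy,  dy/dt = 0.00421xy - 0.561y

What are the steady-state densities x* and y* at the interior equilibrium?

From dy/dt = 0 with y > 0: 0.00421x* = 0.561, so x* = 133.
Substitute into dx/dt = 0: 0.153(1 - 133/422) = 0.0177y*.
The bracket is 0.684, giving y* = 0.105/0.0177 = 5.91.

x* ≈ 133, y* ≈ 5.91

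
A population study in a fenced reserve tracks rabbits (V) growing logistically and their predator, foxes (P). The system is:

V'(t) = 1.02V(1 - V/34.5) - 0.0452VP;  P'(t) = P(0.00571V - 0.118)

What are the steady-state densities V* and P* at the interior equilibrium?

From dP/dt = 0 with P > 0: 0.00571V* = 0.118, so V* = 20.7.
Substitute into dV/dt = 0: 1.02(1 - 20.7/34.5) = 0.0452P*.
The bracket is 0.401, giving P* = 0.409/0.0452 = 9.05.

V* ≈ 20.7, P* ≈ 9.05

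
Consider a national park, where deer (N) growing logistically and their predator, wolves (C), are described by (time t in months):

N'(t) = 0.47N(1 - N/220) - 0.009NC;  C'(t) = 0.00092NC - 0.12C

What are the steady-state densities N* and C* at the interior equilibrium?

N* ≈ 130, C* ≈ 21.3

From dC/dt = 0 with C > 0: 0.00092N* = 0.12, so N* = 130.
Substitute into dN/dt = 0: 0.47(1 - 130/220) = 0.009C*.
The bracket is 0.407, giving C* = 0.191/0.009 = 21.3.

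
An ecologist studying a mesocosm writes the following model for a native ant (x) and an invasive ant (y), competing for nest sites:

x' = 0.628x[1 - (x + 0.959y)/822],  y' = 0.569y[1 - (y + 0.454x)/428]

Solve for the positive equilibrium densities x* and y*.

Setting both brackets to zero gives the nullclines x + 0.959y = 822 and 0.454x + y = 428.
Substituting y = 428 - 0.454x into the first: x(1 - 0.959·0.454) = 822 - 0.959·428.
So x* = 412/0.565 = 729, and then y* = 428 - 0.454·729 = 97.1.

x* ≈ 729, y* ≈ 97.1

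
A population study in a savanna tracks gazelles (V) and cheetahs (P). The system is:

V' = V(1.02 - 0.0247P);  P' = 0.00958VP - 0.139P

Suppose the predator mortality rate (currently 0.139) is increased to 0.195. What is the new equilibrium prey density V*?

At the interior fixed point, setting dP/dt = 0 with P > 0 fixes V* = (predator death rate)/(VP coefficient) — independent of the other coefficients.
With the change, V* = 0.195/0.00958 = 20.4; it rises from 14.5.

V* ≈ 20.4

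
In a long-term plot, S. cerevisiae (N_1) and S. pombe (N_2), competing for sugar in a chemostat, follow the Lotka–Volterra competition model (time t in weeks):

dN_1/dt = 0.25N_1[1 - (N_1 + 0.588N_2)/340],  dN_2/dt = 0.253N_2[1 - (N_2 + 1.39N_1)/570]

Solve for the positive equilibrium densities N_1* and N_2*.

N_1* ≈ 26.5, N_2* ≈ 533

Setting both brackets to zero gives the nullclines N_1 + 0.588N_2 = 340 and 1.39N_1 + N_2 = 570.
Substituting N_2 = 570 - 1.39N_1 into the first: N_1(1 - 0.588·1.39) = 340 - 0.588·570.
So N_1* = 4.84/0.183 = 26.5, and then N_2* = 570 - 1.39·26.5 = 533.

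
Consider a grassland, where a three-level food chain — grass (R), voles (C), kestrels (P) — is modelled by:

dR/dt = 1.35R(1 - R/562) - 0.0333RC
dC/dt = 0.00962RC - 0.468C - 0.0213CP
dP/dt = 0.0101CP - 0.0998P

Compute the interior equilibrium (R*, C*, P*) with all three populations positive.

R* ≈ 425, C* ≈ 9.88, P* ≈ 170

From dP/dt = 0: 0.0101C* = 0.0998, so C* = 9.88.
From dR/dt = 0: 1.35(1 - R*/562) = 0.0333·9.88, giving R* = 562·(1 - 0.244) = 425.
From dC/dt = 0: 0.00962·425 - 0.468 = 0.0213P*, so P* = 3.62/0.0213 = 170.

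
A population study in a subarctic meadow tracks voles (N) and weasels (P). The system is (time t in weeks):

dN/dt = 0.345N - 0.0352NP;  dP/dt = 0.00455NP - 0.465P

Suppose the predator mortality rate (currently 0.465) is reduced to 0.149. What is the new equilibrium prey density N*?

N* ≈ 32.7

At the interior fixed point, setting dP/dt = 0 with P > 0 fixes N* = (predator death rate)/(NP coefficient) — independent of the other coefficients.
With the change, N* = 0.149/0.00455 = 32.7; it falls from 102.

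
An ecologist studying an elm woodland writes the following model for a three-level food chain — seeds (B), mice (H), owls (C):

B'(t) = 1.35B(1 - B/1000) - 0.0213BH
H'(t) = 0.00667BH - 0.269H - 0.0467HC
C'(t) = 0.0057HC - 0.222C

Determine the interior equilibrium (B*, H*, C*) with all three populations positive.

B* ≈ 385, H* ≈ 38.9, C* ≈ 49.3

From dC/dt = 0: 0.0057H* = 0.222, so H* = 38.9.
From dB/dt = 0: 1.35(1 - B*/1000) = 0.0213·38.9, giving B* = 1000·(1 - 0.615) = 385.
From dH/dt = 0: 0.00667·385 - 0.269 = 0.0467C*, so C* = 2.3/0.0467 = 49.3.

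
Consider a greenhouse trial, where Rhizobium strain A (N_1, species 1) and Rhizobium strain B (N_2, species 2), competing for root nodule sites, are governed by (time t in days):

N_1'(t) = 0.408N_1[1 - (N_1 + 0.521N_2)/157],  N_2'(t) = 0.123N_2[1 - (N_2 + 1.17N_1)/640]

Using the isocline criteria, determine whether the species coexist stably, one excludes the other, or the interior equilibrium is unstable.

Compare the nullcline intercepts: K1/α12 = 157/0.521 = 301 < K2 = 640; K2/α21 = 640/1.17 = 547 > K1 = 157.
Since the inequalities point opposite ways, species 2 can invade but species 1 cannot.

species 2 excludes species 1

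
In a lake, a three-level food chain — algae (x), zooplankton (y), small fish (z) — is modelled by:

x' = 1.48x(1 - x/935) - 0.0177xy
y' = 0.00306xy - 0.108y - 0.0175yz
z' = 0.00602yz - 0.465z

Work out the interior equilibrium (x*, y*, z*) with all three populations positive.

From dz/dt = 0: 0.00602y* = 0.465, so y* = 77.2.
From dx/dt = 0: 1.48(1 - x*/935) = 0.0177·77.2, giving x* = 935·(1 - 0.924) = 71.3.
From dy/dt = 0: 0.00306·71.3 - 0.108 = 0.0175z*, so z* = 0.11/0.0175 = 6.29.

x* ≈ 71.3, y* ≈ 77.2, z* ≈ 6.29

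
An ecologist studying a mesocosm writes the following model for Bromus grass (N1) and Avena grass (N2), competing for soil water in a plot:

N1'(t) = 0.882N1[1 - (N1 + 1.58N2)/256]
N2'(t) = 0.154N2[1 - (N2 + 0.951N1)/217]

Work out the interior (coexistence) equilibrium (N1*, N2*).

N1* ≈ 173, N2* ≈ 52.6

Setting both brackets to zero gives the nullclines N1 + 1.58N2 = 256 and 0.951N1 + N2 = 217.
Substituting N2 = 217 - 0.951N1 into the first: N1(1 - 1.58·0.951) = 256 - 1.58·217.
So N1* = -86.9/-0.503 = 173, and then N2* = 217 - 0.951·173 = 52.6.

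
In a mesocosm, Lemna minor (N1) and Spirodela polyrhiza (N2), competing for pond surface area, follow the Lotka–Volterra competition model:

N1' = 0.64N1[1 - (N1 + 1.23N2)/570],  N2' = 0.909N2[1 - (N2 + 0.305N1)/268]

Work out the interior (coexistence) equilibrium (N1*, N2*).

N1* ≈ 385, N2* ≈ 151

Setting both brackets to zero gives the nullclines N1 + 1.23N2 = 570 and 0.305N1 + N2 = 268.
Substituting N2 = 268 - 0.305N1 into the first: N1(1 - 1.23·0.305) = 570 - 1.23·268.
So N1* = 240/0.625 = 385, and then N2* = 268 - 0.305·385 = 151.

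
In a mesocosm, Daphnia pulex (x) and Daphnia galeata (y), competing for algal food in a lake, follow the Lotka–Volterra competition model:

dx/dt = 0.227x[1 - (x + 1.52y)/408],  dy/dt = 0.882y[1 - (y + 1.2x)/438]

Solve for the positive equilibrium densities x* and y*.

Setting both brackets to zero gives the nullclines x + 1.52y = 408 and 1.2x + y = 438.
Substituting y = 438 - 1.2x into the first: x(1 - 1.52·1.2) = 408 - 1.52·438.
So x* = -258/-0.824 = 313, and then y* = 438 - 1.2·313 = 62.6.

x* ≈ 313, y* ≈ 62.6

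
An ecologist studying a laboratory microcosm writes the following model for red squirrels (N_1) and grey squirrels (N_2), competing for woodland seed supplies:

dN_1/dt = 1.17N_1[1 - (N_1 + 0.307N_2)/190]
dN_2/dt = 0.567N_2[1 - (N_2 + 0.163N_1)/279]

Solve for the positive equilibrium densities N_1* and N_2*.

N_1* ≈ 110, N_2* ≈ 261

Setting both brackets to zero gives the nullclines N_1 + 0.307N_2 = 190 and 0.163N_1 + N_2 = 279.
Substituting N_2 = 279 - 0.163N_1 into the first: N_1(1 - 0.307·0.163) = 190 - 0.307·279.
So N_1* = 104/0.95 = 110, and then N_2* = 279 - 0.163·110 = 261.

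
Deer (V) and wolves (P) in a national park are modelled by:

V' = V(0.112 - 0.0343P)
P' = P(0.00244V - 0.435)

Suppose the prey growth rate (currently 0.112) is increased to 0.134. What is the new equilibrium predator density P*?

At the interior fixed point, setting dV/dt = 0 with V > 0 fixes P* = (prey growth rate)/(VP coefficient) — independent of the other coefficients.
With the change, P* = 0.134/0.0343 = 3.91; it rises from 3.27.

P* ≈ 3.91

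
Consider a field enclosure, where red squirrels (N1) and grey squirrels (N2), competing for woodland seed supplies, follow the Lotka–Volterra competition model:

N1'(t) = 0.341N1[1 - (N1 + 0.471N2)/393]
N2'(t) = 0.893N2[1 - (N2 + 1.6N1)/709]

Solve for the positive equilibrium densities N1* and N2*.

Setting both brackets to zero gives the nullclines N1 + 0.471N2 = 393 and 1.6N1 + N2 = 709.
Substituting N2 = 709 - 1.6N1 into the first: N1(1 - 0.471·1.6) = 393 - 0.471·709.
So N1* = 59.1/0.246 = 240, and then N2* = 709 - 1.6·240 = 325.

N1* ≈ 240, N2* ≈ 325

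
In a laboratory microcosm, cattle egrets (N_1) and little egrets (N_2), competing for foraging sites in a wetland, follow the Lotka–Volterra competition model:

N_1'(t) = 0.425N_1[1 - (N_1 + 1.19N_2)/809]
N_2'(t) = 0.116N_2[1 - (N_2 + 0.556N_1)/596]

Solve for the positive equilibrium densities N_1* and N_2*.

N_1* ≈ 295, N_2* ≈ 432

Setting both brackets to zero gives the nullclines N_1 + 1.19N_2 = 809 and 0.556N_1 + N_2 = 596.
Substituting N_2 = 596 - 0.556N_1 into the first: N_1(1 - 1.19·0.556) = 809 - 1.19·596.
So N_1* = 99.8/0.338 = 295, and then N_2* = 596 - 0.556·295 = 432.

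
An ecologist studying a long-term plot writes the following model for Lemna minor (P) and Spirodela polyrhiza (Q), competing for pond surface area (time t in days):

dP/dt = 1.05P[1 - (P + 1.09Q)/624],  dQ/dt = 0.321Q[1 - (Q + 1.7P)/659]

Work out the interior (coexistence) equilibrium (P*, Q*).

Setting both brackets to zero gives the nullclines P + 1.09Q = 624 and 1.7P + Q = 659.
Substituting Q = 659 - 1.7P into the first: P(1 - 1.09·1.7) = 624 - 1.09·659.
So P* = -94.3/-0.853 = 111, and then Q* = 659 - 1.7·111 = 471.

P* ≈ 111, Q* ≈ 471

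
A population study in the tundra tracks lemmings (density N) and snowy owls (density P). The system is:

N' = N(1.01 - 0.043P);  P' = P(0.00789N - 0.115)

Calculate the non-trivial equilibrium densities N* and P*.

Set dP/dt = 0 with P > 0: 0.00789N - 0.115 = 0, so N* = 0.115/0.00789 = 14.6.
Set dN/dt = 0 with N > 0: 1.01 - 0.043P = 0, so P* = 1.01/0.043 = 23.5.

N* ≈ 14.6, P* ≈ 23.5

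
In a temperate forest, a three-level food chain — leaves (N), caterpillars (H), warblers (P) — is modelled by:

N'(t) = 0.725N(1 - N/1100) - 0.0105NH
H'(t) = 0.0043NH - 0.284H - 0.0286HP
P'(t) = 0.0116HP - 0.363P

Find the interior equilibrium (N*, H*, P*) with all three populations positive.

From dP/dt = 0: 0.0116H* = 0.363, so H* = 31.3.
From dN/dt = 0: 0.725(1 - N*/1100) = 0.0105·31.3, giving N* = 1100·(1 - 0.453) = 601.
From dH/dt = 0: 0.0043·601 - 0.284 = 0.0286P*, so P* = 2.3/0.0286 = 80.5.

N* ≈ 601, H* ≈ 31.3, P* ≈ 80.5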